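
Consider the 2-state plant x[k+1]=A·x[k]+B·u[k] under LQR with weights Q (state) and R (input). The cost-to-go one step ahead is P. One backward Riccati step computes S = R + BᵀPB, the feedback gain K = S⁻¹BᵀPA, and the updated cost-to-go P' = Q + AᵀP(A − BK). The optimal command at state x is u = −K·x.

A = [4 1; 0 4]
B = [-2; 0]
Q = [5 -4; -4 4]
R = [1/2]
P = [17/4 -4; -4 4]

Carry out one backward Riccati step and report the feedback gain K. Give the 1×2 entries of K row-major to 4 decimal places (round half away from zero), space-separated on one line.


-1.9429 1.3429

BᵀP = [-8.5000 8.0000]
S = R + BᵀPB = [1/2] + [17.0000] = [17.5000]
BᵀPA = [-34.0000 23.5000]
K = S⁻¹·BᵀPA = [-1.9429 1.3429]
A−BK = [0.1143 3.6857; 0.0000 4.0000]
AᵀP(A−BK) = [1.9429 -1.3429; -1.3429 4.6929]
P' = Q + AᵀP(A−BK) = [6.9429 -5.3429; -5.3429 8.6929]
tr(P') = 15.6357


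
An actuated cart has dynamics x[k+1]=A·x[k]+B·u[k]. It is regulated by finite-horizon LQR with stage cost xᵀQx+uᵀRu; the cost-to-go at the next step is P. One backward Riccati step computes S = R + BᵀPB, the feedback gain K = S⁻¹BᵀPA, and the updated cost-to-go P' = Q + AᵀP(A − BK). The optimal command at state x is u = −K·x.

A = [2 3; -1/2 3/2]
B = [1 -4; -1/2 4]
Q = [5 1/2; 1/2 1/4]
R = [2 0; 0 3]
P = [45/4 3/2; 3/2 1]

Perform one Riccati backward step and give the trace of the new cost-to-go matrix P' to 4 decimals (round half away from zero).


BᵀP = [10.5000 1.0000; -39.0000 -2.0000]
S = R + BᵀPB = [2 0; 0 3] + [10.0000 -38.0000; -38.0000 148.0000] = [12.0000 -38.0000; -38.0000 151.0000]
BᵀPA = [20.5000 33.0000; -77.0000 -120.0000]
K = S⁻¹·BᵀPA = [0.4606 1.1495; -0.3940 -0.5054]
A−BK = [-0.0367 -0.1712; 1.3064 4.0965]
AᵀP(A−BK) = [2.4681 6.5177; 6.5177 18.4158]
P' = Q + AᵀP(A−BK) = [7.4681 7.0177; 7.0177 18.6658]
tr(P') = 26.1338

26.1338


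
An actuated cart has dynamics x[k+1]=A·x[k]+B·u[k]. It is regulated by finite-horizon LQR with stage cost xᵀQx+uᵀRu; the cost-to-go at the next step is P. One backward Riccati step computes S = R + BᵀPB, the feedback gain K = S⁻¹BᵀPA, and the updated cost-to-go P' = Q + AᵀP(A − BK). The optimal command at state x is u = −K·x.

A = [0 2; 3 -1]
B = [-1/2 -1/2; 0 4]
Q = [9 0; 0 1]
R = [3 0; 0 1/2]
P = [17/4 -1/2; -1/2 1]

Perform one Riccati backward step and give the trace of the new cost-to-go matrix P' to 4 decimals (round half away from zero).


BᵀP = [-2.1250 0.2500; -4.1250 4.2500]
S = R + BᵀPB = [3 0; 0 1/2] + [1.0625 2.0625; 2.0625 19.0625] = [4.0625 2.0625; 2.0625 19.5625]
BᵀPA = [0.7500 -4.5000; 12.7500 -12.5000]
K = S⁻¹·BᵀPA = [-0.1545 -0.8276; 0.6681 -0.5517]
A−BK = [0.2568 1.3103; 0.3278 1.2069]
AᵀP(A−BK) = [0.5983 1.6552; 1.6552 9.3793]
P' = Q + AᵀP(A−BK) = [9.5983 1.6552; 1.6552 10.3793]
tr(P') = 19.9776

19.9776


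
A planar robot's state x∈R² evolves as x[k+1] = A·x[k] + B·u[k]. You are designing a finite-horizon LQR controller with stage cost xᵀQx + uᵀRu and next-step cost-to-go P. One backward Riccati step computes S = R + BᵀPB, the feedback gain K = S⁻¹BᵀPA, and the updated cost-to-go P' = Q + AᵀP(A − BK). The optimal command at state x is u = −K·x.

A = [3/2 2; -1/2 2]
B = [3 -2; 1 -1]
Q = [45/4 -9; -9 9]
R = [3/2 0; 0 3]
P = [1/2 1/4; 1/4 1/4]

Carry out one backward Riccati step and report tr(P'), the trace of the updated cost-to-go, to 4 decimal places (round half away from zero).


BᵀP = [1.7500 1.0000; -1.2500 -0.7500]
S = R + BᵀPB = [3/2 0; 0 3] + [6.2500 -4.5000; -4.5000 3.2500] = [7.7500 -4.5000; -4.5000 6.2500]
BᵀPA = [2.1250 5.5000; -1.5000 -4.0000]
K = S⁻¹·BᵀPA = [0.2317 0.5809; -0.0732 -0.2217]
A−BK = [0.6585 -0.1863; -0.8049 1.1973]
AᵀP(A−BK) = [0.2104 0.1829; 0.1829 0.9180]
P' = Q + AᵀP(A−BK) = [11.4604 -8.8171; -8.8171 9.9180]
tr(P') = 21.3783

21.3783


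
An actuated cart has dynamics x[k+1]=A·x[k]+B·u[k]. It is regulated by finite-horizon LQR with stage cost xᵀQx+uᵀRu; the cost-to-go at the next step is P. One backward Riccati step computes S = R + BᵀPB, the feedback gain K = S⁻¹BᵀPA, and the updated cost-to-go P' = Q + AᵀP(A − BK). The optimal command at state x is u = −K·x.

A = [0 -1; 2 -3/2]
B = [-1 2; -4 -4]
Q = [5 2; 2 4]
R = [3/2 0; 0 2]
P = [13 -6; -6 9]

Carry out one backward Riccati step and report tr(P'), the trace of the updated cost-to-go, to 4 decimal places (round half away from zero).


BᵀP = [11.0000 -30.0000; 50.0000 -48.0000]
S = R + BᵀPB = [3/2 0; 0 2] + [109.0000 142.0000; 142.0000 292.0000] = [110.5000 142.0000; 142.0000 294.0000]
BᵀPA = [-60.0000 34.0000; -96.0000 22.0000]
K = S⁻¹·BᵀPA = [-0.3252 0.5577; -0.1694 -0.1945]
A−BK = [0.0136 -0.0533; 0.0213 -0.0474]
AᵀP(A−BK) = [0.2191 -0.2140; -0.2140 0.5690]
P' = Q + AᵀP(A−BK) = [5.2191 1.7860; 1.7860 4.5690]
tr(P') = 9.7881

9.7881


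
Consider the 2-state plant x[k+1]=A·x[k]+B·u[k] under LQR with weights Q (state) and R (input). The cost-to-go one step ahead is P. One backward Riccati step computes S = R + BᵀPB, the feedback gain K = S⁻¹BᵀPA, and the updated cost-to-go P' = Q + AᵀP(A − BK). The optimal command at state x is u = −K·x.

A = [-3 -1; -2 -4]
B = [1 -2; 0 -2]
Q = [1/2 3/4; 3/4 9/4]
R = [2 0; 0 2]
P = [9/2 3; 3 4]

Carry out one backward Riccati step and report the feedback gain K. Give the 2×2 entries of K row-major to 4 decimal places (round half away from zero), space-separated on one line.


BᵀP = [4.5000 3.0000; -15.0000 -14.0000]
S = R + BᵀPB = [2 0; 0 2] + [4.5000 -15.0000; -15.0000 58.0000] = [6.5000 -15.0000; -15.0000 60.0000]
BᵀPA = [-19.5000 -16.5000; 73.0000 71.0000]
K = S⁻¹·BᵀPA = [-0.4545 0.4545; 1.1030 1.2970]
A−BK = [-0.3394 1.1394; 0.2061 -1.4061]
AᵀP(A−BK) = [3.1152 1.6848; 1.6848 7.9152]
P' = Q + AᵀP(A−BK) = [3.6152 2.4348; 2.4348 10.1652]
tr(P') = 13.7803

-0.4545 0.4545 1.1030 1.2970


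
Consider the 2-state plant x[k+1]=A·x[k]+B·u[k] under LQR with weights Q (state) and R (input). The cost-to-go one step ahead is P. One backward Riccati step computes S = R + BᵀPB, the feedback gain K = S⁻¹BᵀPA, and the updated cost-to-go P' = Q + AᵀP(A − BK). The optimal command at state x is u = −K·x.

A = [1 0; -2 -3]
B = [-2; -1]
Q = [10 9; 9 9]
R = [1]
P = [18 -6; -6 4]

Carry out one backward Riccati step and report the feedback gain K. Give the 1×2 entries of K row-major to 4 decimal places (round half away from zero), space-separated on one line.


-0.8679 -0.4528

BᵀP = [-30.0000 8.0000]
S = R + BᵀPB = [1] + [52.0000] = [53.0000]
BᵀPA = [-46.0000 -24.0000]
K = S⁻¹·BᵀPA = [-0.8679 -0.4528]
A−BK = [-0.7358 -0.9057; -2.8679 -3.4528]
AᵀP(A−BK) = [18.0755 21.1698; 21.1698 25.1321]
P' = Q + AᵀP(A−BK) = [28.0755 30.1698; 30.1698 34.1321]
tr(P') = 62.2075


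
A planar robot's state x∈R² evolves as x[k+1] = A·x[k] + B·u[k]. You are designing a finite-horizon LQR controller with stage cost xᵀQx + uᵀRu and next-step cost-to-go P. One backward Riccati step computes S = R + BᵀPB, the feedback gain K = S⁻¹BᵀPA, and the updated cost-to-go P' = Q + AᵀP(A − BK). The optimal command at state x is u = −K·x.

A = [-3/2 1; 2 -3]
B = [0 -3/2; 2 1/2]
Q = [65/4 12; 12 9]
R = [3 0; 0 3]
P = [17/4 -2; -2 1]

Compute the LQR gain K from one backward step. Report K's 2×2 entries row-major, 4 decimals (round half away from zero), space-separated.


BᵀP = [-4.0000 2.0000; -7.3750 3.5000]
S = R + BᵀPB = [3 0; 0 3] + [4.0000 7.0000; 7.0000 12.8125] = [7.0000 7.0000; 7.0000 15.8125]
BᵀPA = [10.0000 -10.0000; 18.0625 -17.8750]
K = S⁻¹·BᵀPA = [0.5137 -0.5350; 0.9149 -0.8936]
A−BK = [-0.1277 -0.3404; 0.5152 -1.4833]
AᵀP(A−BK) = [3.9005 -3.8845; -3.8845 3.9271]
P' = Q + AᵀP(A−BK) = [20.1505 8.1155; 8.1155 12.9271]
tr(P') = 33.0775

0.5137 -0.5350 0.9149 -0.8936


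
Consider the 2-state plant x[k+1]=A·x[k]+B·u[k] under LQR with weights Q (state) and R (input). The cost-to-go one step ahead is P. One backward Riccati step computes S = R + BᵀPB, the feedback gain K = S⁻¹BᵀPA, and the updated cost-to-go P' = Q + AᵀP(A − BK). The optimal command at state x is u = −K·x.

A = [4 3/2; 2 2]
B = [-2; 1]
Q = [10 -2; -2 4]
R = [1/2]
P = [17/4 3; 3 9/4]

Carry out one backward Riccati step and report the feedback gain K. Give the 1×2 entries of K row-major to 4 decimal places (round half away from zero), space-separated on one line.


-3.8065 -2.0323

BᵀP = [-5.5000 -3.7500]
S = R + BᵀPB = [1/2] + [7.2500] = [7.7500]
BᵀPA = [-29.5000 -15.7500]
K = S⁻¹·BᵀPA = [-3.8065 -2.0323]
A−BK = [-3.6129 -2.5645; 5.8065 4.0323]
AᵀP(A−BK) = [12.7097 7.5484; 7.5484 4.5544]
P' = Q + AᵀP(A−BK) = [22.7097 5.5484; 5.5484 8.5544]
tr(P') = 31.2641


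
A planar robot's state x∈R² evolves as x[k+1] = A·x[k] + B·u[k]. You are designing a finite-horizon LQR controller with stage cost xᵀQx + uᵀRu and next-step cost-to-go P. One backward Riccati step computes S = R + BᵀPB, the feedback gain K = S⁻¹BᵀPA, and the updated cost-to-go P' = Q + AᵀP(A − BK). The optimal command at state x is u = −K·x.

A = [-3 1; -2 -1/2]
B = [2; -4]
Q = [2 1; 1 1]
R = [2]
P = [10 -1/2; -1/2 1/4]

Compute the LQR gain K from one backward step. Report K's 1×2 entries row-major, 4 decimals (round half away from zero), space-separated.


BᵀP = [22.0000 -2.0000]
S = R + BᵀPB = [2] + [52.0000] = [54.0000]
BᵀPA = [-62.0000 23.0000]
K = S⁻¹·BᵀPA = [-1.1481 0.4259]
A−BK = [-0.7037 0.1481; -6.5926 1.2037]
AᵀP(A−BK) = [13.8148 -3.0926; -3.0926 0.7662]
P' = Q + AᵀP(A−BK) = [15.8148 -2.0926; -2.0926 1.7662]
tr(P') = 17.5810

-1.1481 0.4259


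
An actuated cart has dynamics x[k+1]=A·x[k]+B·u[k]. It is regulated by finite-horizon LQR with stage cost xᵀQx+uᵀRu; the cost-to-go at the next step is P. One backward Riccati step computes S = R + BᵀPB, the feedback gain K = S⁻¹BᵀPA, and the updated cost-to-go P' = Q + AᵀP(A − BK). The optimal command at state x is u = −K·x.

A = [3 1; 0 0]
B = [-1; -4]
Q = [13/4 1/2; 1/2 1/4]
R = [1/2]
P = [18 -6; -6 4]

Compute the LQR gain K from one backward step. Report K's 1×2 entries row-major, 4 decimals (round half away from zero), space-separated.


BᵀP = [6.0000 -10.0000]
S = R + BᵀPB = [1/2] + [34.0000] = [34.5000]
BᵀPA = [18.0000 6.0000]
K = S⁻¹·BᵀPA = [0.5217 0.1739]
A−BK = [3.5217 1.1739; 2.0870 0.6957]
AᵀP(A−BK) = [152.6087 50.8696; 50.8696 16.9565]
P' = Q + AᵀP(A−BK) = [155.8587 51.3696; 51.3696 17.2065]
tr(P') = 173.0652

0.5217 0.1739


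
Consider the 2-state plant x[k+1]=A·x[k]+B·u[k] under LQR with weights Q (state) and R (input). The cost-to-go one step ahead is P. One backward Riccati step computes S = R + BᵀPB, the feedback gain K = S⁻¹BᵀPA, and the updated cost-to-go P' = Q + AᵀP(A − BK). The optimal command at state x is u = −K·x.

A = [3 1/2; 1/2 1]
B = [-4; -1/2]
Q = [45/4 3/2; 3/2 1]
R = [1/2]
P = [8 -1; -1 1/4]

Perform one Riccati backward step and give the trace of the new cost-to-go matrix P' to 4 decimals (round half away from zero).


12.6471

BᵀP = [-31.5000 3.8750]
S = R + BᵀPB = [1/2] + [124.0625] = [124.5625]
BᵀPA = [-92.5625 -11.8750]
K = S⁻¹·BᵀPA = [-0.7431 -0.0953]
A−BK = [0.0276 0.1187; 0.1284 0.9523]
AᵀP(A−BK) = [0.2792 0.0507; 0.0507 0.1179]
P' = Q + AᵀP(A−BK) = [11.5292 1.5507; 1.5507 1.1179]
tr(P') = 12.6471


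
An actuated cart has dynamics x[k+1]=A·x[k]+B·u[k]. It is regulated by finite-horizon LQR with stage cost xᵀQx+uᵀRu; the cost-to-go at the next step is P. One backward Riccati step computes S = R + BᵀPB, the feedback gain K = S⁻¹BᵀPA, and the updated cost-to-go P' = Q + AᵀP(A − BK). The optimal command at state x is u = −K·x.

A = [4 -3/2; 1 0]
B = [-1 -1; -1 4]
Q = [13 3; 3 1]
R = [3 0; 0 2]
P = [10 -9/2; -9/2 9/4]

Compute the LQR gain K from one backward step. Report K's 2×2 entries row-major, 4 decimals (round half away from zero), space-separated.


BᵀP = [-5.5000 2.2500; -28.0000 13.5000]
S = R + BᵀPB = [3 0; 0 2] + [3.2500 14.5000; 14.5000 82.0000] = [6.2500 14.5000; 14.5000 84.0000]
BᵀPA = [-19.7500 8.2500; -98.5000 42.0000]
K = S⁻¹·BᵀPA = [-0.7331 0.2669; -1.0461 0.4539]
A−BK = [2.2208 -0.7792; 4.4512 -1.5488]
AᵀP(A−BK) = [8.7331 -3.2669; -3.2669 1.2331]
P' = Q + AᵀP(A−BK) = [21.7331 -0.2669; -0.2669 2.2331]
tr(P') = 23.9662

-0.7331 0.2669 -1.0461 0.4539


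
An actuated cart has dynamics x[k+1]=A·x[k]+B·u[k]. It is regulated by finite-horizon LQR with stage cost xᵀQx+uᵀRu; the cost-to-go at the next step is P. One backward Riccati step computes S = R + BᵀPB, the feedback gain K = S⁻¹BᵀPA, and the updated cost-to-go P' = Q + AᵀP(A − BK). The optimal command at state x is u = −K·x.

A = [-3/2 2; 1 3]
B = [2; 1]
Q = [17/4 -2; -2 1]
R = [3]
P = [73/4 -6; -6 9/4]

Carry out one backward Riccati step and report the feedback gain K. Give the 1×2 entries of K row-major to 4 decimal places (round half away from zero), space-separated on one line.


BᵀP = [30.5000 -9.7500]
S = R + BᵀPB = [3] + [51.2500] = [54.2500]
BᵀPA = [-55.5000 31.7500]
K = S⁻¹·BᵀPA = [-1.0230 0.5853]
A−BK = [0.5461 0.8295; 2.0230 2.4147]
AᵀP(A−BK) = [4.5337 -0.5184; -0.5184 2.6682]
P' = Q + AᵀP(A−BK) = [8.7837 -2.5184; -2.5184 3.6682]
tr(P') = 12.4519

-1.0230 0.5853


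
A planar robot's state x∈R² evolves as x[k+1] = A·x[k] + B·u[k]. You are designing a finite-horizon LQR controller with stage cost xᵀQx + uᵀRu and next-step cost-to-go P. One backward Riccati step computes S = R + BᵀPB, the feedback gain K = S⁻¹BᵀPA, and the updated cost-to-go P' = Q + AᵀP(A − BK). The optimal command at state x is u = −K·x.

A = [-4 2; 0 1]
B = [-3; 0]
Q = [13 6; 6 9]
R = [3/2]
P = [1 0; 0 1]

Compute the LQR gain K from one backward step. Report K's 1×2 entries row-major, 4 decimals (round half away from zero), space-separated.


1.1429 -0.5714

BᵀP = [-3.0000 0.0000]
S = R + BᵀPB = [3/2] + [9.0000] = [10.5000]
BᵀPA = [12.0000 -6.0000]
K = S⁻¹·BᵀPA = [1.1429 -0.5714]
A−BK = [-0.5714 0.2857; 0.0000 1.0000]
AᵀP(A−BK) = [2.2857 -1.1429; -1.1429 1.5714]
P' = Q + AᵀP(A−BK) = [15.2857 4.8571; 4.8571 10.5714]
tr(P') = 25.8571


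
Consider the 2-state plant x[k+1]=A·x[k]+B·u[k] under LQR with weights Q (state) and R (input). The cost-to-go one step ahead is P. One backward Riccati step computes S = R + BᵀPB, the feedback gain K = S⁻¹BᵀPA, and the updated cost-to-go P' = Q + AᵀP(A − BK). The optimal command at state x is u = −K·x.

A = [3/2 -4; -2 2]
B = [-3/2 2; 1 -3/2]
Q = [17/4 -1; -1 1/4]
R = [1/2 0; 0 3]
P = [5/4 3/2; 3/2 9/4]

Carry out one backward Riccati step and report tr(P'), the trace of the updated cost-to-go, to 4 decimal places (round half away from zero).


9.6119

BᵀP = [-0.3750 0.0000; 0.2500 -0.3750]
S = R + BᵀPB = [1/2 0; 0 3] + [0.5625 -0.7500; -0.7500 1.0625] = [1.0625 -0.7500; -0.7500 4.0625]
BᵀPA = [-0.5625 1.5000; 1.1250 -1.7500]
K = S⁻¹·BᵀPA = [-0.3840 1.2737; 0.2060 -0.1956]
A−BK = [0.5120 -1.6982; -1.3070 0.4329]
AᵀP(A−BK) = [2.3647 0.9365; 0.9365 2.7471]
P' = Q + AᵀP(A−BK) = [6.6147 -0.0635; -0.0635 2.9971]
tr(P') = 9.6119


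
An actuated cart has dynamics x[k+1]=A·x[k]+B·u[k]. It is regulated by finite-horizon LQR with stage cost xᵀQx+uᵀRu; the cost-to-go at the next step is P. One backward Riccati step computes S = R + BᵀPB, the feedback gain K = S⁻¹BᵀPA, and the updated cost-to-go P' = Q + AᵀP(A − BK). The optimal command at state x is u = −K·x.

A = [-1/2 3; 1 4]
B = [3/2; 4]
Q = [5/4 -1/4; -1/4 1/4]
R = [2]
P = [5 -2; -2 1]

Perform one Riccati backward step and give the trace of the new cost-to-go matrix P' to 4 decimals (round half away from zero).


BᵀP = [-0.5000 1.0000]
S = R + BᵀPB = [2] + [3.2500] = [5.2500]
BᵀPA = [1.2500 2.5000]
K = S⁻¹·BᵀPA = [0.2381 0.4762]
A−BK = [-0.8571 2.2857; 0.0476 2.0952]
AᵀP(A−BK) = [3.9524 -6.0952; -6.0952 11.8095]
P' = Q + AᵀP(A−BK) = [5.2024 -6.3452; -6.3452 12.0595]
tr(P') = 17.2619

17.2619


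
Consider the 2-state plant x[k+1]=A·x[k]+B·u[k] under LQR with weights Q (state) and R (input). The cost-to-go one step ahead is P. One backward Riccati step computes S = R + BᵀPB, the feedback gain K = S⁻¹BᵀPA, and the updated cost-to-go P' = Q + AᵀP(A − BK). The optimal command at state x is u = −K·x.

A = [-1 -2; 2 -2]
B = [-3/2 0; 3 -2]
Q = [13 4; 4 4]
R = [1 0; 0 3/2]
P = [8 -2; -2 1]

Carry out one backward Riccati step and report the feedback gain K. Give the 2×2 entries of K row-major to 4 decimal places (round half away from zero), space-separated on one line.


0.6330 0.7706 -0.0734 0.9541

BᵀP = [-18.0000 6.0000; 4.0000 -2.0000]
S = R + BᵀPB = [1 0; 0 3/2] + [45.0000 -12.0000; -12.0000 4.0000] = [46.0000 -12.0000; -12.0000 5.5000]
BᵀPA = [30.0000 24.0000; -8.0000 -4.0000]
K = S⁻¹·BᵀPA = [0.6330 0.7706; -0.0734 0.9541]
A−BK = [-0.0505 -0.8440; -0.0459 -2.4037]
AᵀP(A−BK) = [0.4220 0.5138; 0.5138 5.3211]
P' = Q + AᵀP(A−BK) = [13.4220 4.5138; 4.5138 9.3211]
tr(P') = 22.7431


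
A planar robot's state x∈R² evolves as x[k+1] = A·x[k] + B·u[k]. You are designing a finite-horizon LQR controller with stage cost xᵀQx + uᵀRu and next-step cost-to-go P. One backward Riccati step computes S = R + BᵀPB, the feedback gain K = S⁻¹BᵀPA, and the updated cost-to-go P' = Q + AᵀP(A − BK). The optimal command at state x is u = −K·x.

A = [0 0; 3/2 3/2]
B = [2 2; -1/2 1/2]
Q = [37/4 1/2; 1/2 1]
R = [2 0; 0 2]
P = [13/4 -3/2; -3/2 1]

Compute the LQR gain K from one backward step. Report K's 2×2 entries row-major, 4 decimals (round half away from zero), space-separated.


-0.2705 -0.2705 -0.0246 -0.0246

BᵀP = [7.2500 -3.5000; 5.7500 -2.5000]
S = R + BᵀPB = [2 0; 0 2] + [16.2500 12.7500; 12.7500 10.2500] = [18.2500 12.7500; 12.7500 12.2500]
BᵀPA = [-5.2500 -5.2500; -3.7500 -3.7500]
K = S⁻¹·BᵀPA = [-0.2705 -0.2705; -0.0246 -0.0246]
A−BK = [0.5902 0.5902; 1.3770 1.3770]
AᵀP(A−BK) = [0.7377 0.7377; 0.7377 0.7377]
P' = Q + AᵀP(A−BK) = [9.9877 1.2377; 1.2377 1.7377]
tr(P') = 11.7254


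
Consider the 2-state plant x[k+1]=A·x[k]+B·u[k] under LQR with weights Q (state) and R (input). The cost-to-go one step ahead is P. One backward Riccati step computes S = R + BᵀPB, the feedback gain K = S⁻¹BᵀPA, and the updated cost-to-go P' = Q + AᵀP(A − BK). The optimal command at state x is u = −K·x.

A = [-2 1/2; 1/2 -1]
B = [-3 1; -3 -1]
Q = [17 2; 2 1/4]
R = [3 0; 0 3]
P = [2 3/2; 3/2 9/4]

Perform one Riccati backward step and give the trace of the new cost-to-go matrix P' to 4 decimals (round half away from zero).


19.3038

BᵀP = [-10.5000 -11.2500; 0.5000 -0.7500]
S = R + BᵀPB = [3 0; 0 3] + [65.2500 0.7500; 0.7500 1.2500] = [68.2500 0.7500; 0.7500 4.2500]
BᵀPA = [15.3750 6.0000; -1.3750 1.0000]
K = S⁻¹·BᵀPA = [0.2293 0.0855; -0.3640 0.2202]
A−BK = [-0.9482 0.5363; 0.8238 -0.5233]
AᵀP(A−BK) = [1.5369 -0.7617; -0.7617 0.5168]
P' = Q + AᵀP(A−BK) = [18.5369 1.2383; 1.2383 0.7668]
tr(P') = 19.3038


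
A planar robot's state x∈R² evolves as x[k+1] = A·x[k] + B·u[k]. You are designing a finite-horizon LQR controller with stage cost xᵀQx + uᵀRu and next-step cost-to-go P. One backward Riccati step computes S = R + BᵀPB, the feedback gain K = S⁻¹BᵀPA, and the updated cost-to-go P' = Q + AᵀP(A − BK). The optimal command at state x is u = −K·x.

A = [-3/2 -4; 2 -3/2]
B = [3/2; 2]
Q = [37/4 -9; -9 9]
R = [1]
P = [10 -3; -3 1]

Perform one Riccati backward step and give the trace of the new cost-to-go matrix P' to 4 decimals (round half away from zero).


43.4934

BᵀP = [9.0000 -2.5000]
S = R + BᵀPB = [1] + [8.5000] = [9.5000]
BᵀPA = [-18.5000 -32.2500]
K = S⁻¹·BᵀPA = [-1.9474 -3.3947]
A−BK = [1.4211 1.0921; 5.8947 5.2895]
AᵀP(A−BK) = [8.4737 11.4474; 11.4474 16.7697]
P' = Q + AᵀP(A−BK) = [17.7237 2.4474; 2.4474 25.7697]
tr(P') = 43.4934


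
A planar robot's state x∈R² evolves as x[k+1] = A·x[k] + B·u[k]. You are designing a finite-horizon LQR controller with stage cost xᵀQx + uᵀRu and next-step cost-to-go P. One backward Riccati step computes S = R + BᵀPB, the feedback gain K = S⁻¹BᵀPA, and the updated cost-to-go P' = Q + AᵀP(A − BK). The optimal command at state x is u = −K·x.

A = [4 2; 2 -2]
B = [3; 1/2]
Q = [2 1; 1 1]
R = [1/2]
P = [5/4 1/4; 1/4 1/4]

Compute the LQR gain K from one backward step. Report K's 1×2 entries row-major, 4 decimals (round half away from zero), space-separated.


BᵀP = [3.8750 0.8750]
S = R + BᵀPB = [1/2] + [12.0625] = [12.5625]
BᵀPA = [17.2500 6.0000]
K = S⁻¹·BᵀPA = [1.3731 0.4776]
A−BK = [-0.1194 0.5672; 1.3134 -2.2388]
AᵀP(A−BK) = [1.3134 -0.2388; -0.2388 1.1343]
P' = Q + AᵀP(A−BK) = [3.3134 0.7612; 0.7612 2.1343]
tr(P') = 5.4478

1.3731 0.4776


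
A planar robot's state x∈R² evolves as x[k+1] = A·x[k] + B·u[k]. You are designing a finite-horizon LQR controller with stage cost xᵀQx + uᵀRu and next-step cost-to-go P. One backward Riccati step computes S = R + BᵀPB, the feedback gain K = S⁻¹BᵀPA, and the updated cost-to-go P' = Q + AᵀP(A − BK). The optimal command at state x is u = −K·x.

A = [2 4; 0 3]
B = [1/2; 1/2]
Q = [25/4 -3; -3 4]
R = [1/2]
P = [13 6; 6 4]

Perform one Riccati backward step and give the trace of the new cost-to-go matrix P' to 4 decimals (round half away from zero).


BᵀP = [9.5000 5.0000]
S = R + BᵀPB = [1/2] + [7.2500] = [7.7500]
BᵀPA = [19.0000 53.0000]
K = S⁻¹·BᵀPA = [2.4516 6.8387]
A−BK = [0.7742 0.5806; -1.2258 -0.4194]
AᵀP(A−BK) = [5.4194 10.0645; 10.0645 25.5484]
P' = Q + AᵀP(A−BK) = [11.6694 7.0645; 7.0645 29.5484]
tr(P') = 41.2177

41.2177


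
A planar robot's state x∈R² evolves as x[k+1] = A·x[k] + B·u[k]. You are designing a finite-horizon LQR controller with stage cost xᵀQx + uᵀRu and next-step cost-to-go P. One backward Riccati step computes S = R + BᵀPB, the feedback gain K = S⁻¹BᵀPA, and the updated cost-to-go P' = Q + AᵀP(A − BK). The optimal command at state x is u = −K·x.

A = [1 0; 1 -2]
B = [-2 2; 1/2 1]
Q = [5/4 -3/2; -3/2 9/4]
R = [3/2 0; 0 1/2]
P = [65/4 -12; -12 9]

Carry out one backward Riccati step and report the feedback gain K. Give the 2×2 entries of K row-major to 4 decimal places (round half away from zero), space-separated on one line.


BᵀP = [-38.5000 28.5000; 20.5000 -15.0000]
S = R + BᵀPB = [3/2 0; 0 1/2] + [91.2500 -48.5000; -48.5000 26.0000] = [92.7500 -48.5000; -48.5000 26.5000]
BᵀPA = [-10.0000 -57.0000; 5.5000 30.0000]
K = S⁻¹·BᵀPA = [0.0166 -0.5254; 0.2379 0.1704]
A−BK = [0.5574 -1.3917; 0.7538 -1.9077]
AᵀP(A−BK) = [0.1074 -0.1917; -0.1917 0.9373]
P' = Q + AᵀP(A−BK) = [1.3574 -1.6917; -1.6917 3.1873]
tr(P') = 4.5447

0.0166 -0.5254 0.2379 0.1704


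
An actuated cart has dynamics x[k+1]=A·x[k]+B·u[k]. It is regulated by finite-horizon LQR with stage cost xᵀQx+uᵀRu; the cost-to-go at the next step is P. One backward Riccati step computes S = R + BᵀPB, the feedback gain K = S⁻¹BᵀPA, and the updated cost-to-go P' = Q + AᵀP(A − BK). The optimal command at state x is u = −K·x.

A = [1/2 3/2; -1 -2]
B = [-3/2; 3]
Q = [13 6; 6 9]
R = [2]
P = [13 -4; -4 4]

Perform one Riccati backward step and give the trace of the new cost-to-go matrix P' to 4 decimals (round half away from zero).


24.3438

BᵀP = [-31.5000 18.0000]
S = R + BᵀPB = [2] + [101.2500] = [103.2500]
BᵀPA = [-33.7500 -83.2500]
K = S⁻¹·BᵀPA = [-0.3269 -0.8063]
A−BK = [0.0097 0.2906; -0.0194 0.4189]
AᵀP(A−BK) = [0.2179 0.5375; 0.5375 2.1259]
P' = Q + AᵀP(A−BK) = [13.2179 6.5375; 6.5375 11.1259]
tr(P') = 24.3438


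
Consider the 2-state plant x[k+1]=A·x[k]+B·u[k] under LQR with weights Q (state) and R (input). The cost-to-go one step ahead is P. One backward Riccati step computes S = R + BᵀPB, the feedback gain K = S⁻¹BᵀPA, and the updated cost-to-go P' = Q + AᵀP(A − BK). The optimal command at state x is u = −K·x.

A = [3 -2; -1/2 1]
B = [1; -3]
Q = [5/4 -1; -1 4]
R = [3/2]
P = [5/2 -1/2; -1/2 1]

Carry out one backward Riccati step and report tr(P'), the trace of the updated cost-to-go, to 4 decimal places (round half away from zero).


22.4180

BᵀP = [4.0000 -3.5000]
S = R + BᵀPB = [3/2] + [14.5000] = [16.0000]
BᵀPA = [13.7500 -11.5000]
K = S⁻¹·BᵀPA = [0.8594 -0.7188]
A−BK = [2.1406 -1.2813; 2.0781 -1.1563]
AᵀP(A−BK) = [12.4336 -7.6172; -7.6172 4.7344]
P' = Q + AᵀP(A−BK) = [13.6836 -8.6172; -8.6172 8.7344]
tr(P') = 22.4180


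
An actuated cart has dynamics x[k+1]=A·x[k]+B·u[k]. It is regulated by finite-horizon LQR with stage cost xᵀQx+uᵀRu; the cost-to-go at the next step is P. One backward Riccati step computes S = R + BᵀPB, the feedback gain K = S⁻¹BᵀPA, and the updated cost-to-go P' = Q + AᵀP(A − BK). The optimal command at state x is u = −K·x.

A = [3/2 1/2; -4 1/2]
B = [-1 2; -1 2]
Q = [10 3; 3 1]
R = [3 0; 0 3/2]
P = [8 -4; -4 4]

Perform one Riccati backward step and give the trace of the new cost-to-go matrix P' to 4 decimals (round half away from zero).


132.7692

BᵀP = [-4.0000 0.0000; 8.0000 0.0000]
S = R + BᵀPB = [3 0; 0 3/2] + [4.0000 -8.0000; -8.0000 16.0000] = [7.0000 -8.0000; -8.0000 17.5000]
BᵀPA = [-6.0000 -2.0000; 12.0000 4.0000]
K = S⁻¹·BᵀPA = [-0.1538 -0.0513; 0.6154 0.2051]
A−BK = [0.1154 0.0385; -5.3846 0.0385]
AᵀP(A−BK) = [121.6923 0.2308; 0.2308 0.0769]
P' = Q + AᵀP(A−BK) = [131.6923 3.2308; 3.2308 1.0769]
tr(P') = 132.7692


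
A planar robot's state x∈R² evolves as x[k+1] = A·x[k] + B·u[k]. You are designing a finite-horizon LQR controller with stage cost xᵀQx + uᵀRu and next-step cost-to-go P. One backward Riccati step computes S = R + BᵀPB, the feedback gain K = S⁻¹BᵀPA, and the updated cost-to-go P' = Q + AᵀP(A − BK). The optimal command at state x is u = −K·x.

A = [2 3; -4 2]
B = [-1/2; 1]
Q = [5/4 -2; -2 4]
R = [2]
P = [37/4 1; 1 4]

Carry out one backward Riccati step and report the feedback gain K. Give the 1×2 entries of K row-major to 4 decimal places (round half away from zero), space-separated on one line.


-2.9060 -0.5299

BᵀP = [-3.6250 3.5000]
S = R + BᵀPB = [2] + [5.3125] = [7.3125]
BᵀPA = [-21.2500 -3.8750]
K = S⁻¹·BᵀPA = [-2.9060 -0.5299]
A−BK = [0.5470 2.7350; -1.0940 2.5299]
AᵀP(A−BK) = [23.2479 4.2393; 4.2393 109.1966]
P' = Q + AᵀP(A−BK) = [24.4979 2.2393; 2.2393 113.1966]
tr(P') = 137.6944


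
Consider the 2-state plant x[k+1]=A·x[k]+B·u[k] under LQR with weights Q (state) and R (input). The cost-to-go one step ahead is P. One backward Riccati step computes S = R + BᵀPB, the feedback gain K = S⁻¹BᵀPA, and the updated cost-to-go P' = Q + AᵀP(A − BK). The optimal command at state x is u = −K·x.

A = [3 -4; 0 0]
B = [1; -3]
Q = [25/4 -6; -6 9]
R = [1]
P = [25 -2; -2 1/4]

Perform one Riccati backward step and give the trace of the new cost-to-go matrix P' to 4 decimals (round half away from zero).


43.3556

BᵀP = [31.0000 -2.7500]
S = R + BᵀPB = [1] + [39.2500] = [40.2500]
BᵀPA = [93.0000 -124.0000]
K = S⁻¹·BᵀPA = [2.3106 -3.0807]
A−BK = [0.6894 -0.9193; 6.9317 -9.2422]
AᵀP(A−BK) = [10.1180 -13.4907; -13.4907 17.9876]
P' = Q + AᵀP(A−BK) = [16.3680 -19.4907; -19.4907 26.9876]
tr(P') = 43.3556


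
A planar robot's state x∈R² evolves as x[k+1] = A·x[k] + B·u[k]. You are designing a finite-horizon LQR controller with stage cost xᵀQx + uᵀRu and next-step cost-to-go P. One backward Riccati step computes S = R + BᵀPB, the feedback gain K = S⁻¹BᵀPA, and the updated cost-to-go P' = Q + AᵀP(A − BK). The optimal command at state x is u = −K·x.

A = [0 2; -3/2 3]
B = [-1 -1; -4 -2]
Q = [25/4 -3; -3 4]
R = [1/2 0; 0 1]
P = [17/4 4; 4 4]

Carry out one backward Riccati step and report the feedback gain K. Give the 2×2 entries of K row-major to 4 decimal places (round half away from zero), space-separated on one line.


0.2686 -0.8016 0.0488 -0.3276

BᵀP = [-20.2500 -20.0000; -12.2500 -12.0000]
S = R + BᵀPB = [1/2 0; 0 1] + [100.2500 60.2500; 60.2500 36.2500] = [100.7500 60.2500; 60.2500 37.2500]
BᵀPA = [30.0000 -100.5000; 18.0000 -60.5000]
K = S⁻¹·BᵀPA = [0.2686 -0.8016; 0.0488 -0.3276]
A−BK = [0.3174 0.8708; -0.3281 -0.8616]
AᵀP(A−BK) = [0.0641 -0.0549; -0.0549 0.6185]
P' = Q + AᵀP(A−BK) = [6.3141 -3.0549; -3.0549 4.6185]
tr(P') = 10.9326


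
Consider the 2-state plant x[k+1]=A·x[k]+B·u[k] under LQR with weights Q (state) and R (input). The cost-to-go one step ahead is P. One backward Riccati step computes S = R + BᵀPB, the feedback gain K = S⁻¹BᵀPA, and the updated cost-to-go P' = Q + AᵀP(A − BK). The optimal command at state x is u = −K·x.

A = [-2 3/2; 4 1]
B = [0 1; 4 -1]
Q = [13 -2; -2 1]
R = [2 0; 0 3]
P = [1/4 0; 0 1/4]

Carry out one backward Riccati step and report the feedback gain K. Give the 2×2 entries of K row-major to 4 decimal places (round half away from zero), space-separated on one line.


0.6250 0.1813 -0.2500 0.0875

BᵀP = [0.0000 1.0000; 0.2500 -0.2500]
S = R + BᵀPB = [2 0; 0 3] + [4.0000 -1.0000; -1.0000 0.5000] = [6.0000 -1.0000; -1.0000 3.5000]
BᵀPA = [4.0000 1.0000; -1.5000 0.1250]
K = S⁻¹·BᵀPA = [0.6250 0.1813; -0.2500 0.0875]
A−BK = [-1.7500 1.4125; 1.2500 0.3625]
AᵀP(A−BK) = [2.1250 -0.3438; -0.3438 0.6203]
P' = Q + AᵀP(A−BK) = [15.1250 -2.3438; -2.3438 1.6203]
tr(P') = 16.7453


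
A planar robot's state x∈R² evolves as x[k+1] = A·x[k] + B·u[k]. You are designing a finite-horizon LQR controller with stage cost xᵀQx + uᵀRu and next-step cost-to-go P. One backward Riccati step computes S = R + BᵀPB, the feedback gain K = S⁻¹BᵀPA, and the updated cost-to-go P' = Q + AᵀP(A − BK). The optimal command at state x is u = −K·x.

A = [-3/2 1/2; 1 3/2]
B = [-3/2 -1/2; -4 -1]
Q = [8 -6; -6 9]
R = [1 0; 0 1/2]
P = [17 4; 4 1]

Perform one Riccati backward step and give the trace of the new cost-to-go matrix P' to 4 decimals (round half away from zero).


17.8522

BᵀP = [-41.5000 -10.0000; -12.5000 -3.0000]
S = R + BᵀPB = [1 0; 0 1/2] + [102.2500 30.7500; 30.7500 9.2500] = [103.2500 30.7500; 30.7500 9.7500]
BᵀPA = [52.2500 -35.7500; 15.7500 -10.7500]
K = S⁻¹·BᵀPA = [0.4110 -0.2945; 0.3190 -0.1738]
A−BK = [-0.7239 -0.0286; 2.9632 0.1483]
AᵀP(A−BK) = [0.7485 -0.1258; -0.1258 0.1038]
P' = Q + AᵀP(A−BK) = [8.7485 -6.1258; -6.1258 9.1038]
tr(P') = 17.8522


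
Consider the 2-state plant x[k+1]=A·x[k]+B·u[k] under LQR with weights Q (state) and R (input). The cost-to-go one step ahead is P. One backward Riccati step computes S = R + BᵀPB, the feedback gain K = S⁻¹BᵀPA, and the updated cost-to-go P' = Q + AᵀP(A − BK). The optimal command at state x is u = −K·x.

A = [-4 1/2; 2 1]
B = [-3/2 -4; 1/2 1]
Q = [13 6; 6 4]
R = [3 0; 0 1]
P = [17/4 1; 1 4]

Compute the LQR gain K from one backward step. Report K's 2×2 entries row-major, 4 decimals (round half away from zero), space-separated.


0.2716 0.1613 0.8843 -0.1826

BᵀP = [-5.8750 0.5000; -16.0000 0.0000]
S = R + BᵀPB = [3 0; 0 1] + [9.0625 24.0000; 24.0000 64.0000] = [12.0625 24.0000; 24.0000 65.0000]
BᵀPA = [24.5000 -2.4375; 64.0000 -8.0000]
K = S⁻¹·BᵀPA = [0.2716 0.1613; 0.8843 -0.1826]
A−BK = [-0.0553 0.0114; 0.9799 1.1020]
AᵀP(A−BK) = [4.7486 4.2367; 4.2367 4.9946]
P' = Q + AᵀP(A−BK) = [17.7486 10.2367; 10.2367 8.9946]
tr(P') = 26.7432


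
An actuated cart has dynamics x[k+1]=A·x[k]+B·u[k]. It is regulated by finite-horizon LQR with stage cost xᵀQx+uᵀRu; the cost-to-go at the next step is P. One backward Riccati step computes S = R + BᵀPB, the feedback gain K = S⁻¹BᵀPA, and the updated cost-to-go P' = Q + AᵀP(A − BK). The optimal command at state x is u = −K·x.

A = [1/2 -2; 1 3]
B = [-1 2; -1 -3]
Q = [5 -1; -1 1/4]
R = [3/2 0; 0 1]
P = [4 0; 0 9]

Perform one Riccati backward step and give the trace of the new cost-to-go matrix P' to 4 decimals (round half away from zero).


6.8830

BᵀP = [-4.0000 -9.0000; 8.0000 -27.0000]
S = R + BᵀPB = [3/2 0; 0 1] + [13.0000 19.0000; 19.0000 97.0000] = [14.5000 19.0000; 19.0000 98.0000]
BᵀPA = [-11.0000 -19.0000; -23.0000 -97.0000]
K = S⁻¹·BᵀPA = [-0.6047 -0.0179; -0.1175 -0.9863]
A−BK = [0.1302 -0.0453; 0.0429 0.0231]
AᵀP(A−BK) = [0.6467 0.1175; 0.1175 0.9863]
P' = Q + AᵀP(A−BK) = [5.6467 -0.8825; -0.8825 1.2363]
tr(P') = 6.8830


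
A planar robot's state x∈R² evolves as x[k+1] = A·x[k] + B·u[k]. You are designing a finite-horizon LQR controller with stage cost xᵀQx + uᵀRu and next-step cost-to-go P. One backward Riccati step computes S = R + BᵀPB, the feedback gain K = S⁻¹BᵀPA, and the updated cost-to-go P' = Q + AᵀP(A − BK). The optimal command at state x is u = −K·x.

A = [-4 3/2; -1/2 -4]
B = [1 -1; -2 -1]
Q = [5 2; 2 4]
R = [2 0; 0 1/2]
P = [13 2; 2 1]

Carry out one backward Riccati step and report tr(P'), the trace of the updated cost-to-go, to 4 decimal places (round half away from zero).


19.8745

BᵀP = [9.0000 0.0000; -15.0000 -3.0000]
S = R + BᵀPB = [2 0; 0 1/2] + [9.0000 -9.0000; -9.0000 18.0000] = [11.0000 -9.0000; -9.0000 18.5000]
BᵀPA = [-36.0000 13.5000; 61.5000 -10.5000]
K = S⁻¹·BᵀPA = [-0.9184 1.2673; 2.8776 0.0490]
A−BK = [-0.2041 0.2816; 0.5408 -1.4163]
AᵀP(A−BK) = [6.2194 -2.8878; -2.8878 4.6551]
P' = Q + AᵀP(A−BK) = [11.2194 -0.8878; -0.8878 8.6551]
tr(P') = 19.8745


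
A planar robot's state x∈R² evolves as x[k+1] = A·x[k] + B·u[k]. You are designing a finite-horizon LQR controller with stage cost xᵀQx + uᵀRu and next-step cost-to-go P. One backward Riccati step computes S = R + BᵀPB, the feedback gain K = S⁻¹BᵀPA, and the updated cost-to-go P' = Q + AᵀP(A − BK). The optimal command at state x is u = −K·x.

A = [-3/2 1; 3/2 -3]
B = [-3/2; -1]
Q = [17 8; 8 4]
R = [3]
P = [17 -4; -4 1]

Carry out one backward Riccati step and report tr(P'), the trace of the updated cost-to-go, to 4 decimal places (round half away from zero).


BᵀP = [-21.5000 5.0000]
S = R + BᵀPB = [3] + [27.2500] = [30.2500]
BᵀPA = [39.7500 -36.5000]
K = S⁻¹·BᵀPA = [1.3140 -1.2066]
A−BK = [0.4711 -0.8099; 2.8140 -4.2066]
AᵀP(A−BK) = [6.2665 -6.0372; -6.0372 5.9587]
P' = Q + AᵀP(A−BK) = [23.2665 1.9628; 1.9628 9.9587]
tr(P') = 33.2252

33.2252


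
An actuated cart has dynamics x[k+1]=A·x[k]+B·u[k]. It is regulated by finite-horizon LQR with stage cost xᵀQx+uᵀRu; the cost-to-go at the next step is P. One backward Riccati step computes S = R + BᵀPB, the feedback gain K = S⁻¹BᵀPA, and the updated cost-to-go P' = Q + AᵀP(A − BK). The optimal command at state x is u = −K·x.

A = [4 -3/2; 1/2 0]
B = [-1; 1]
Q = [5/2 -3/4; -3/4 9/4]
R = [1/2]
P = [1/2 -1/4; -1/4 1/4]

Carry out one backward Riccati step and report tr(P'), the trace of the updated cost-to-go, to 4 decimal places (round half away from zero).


BᵀP = [-0.7500 0.5000]
S = R + BᵀPB = [1/2] + [1.2500] = [1.7500]
BᵀPA = [-2.7500 1.1250]
K = S⁻¹·BᵀPA = [-1.5714 0.6429]
A−BK = [2.4286 -0.8571; 2.0714 -0.6429]
AᵀP(A−BK) = [2.7411 -1.0446; -1.0446 0.4018]
P' = Q + AᵀP(A−BK) = [5.2411 -1.7946; -1.7946 2.6518]
tr(P') = 7.8929

7.8929


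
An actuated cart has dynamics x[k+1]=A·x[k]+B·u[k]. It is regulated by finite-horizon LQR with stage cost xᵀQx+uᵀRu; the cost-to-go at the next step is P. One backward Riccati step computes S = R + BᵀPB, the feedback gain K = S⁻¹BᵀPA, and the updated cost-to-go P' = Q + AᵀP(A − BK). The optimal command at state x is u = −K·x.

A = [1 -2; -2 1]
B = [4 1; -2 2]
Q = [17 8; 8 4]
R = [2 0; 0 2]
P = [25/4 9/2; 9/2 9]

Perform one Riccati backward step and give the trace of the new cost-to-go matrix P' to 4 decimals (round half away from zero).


BᵀP = [16.0000 0.0000; 15.2500 22.5000]
S = R + BᵀPB = [2 0; 0 2] + [64.0000 16.0000; 16.0000 60.2500] = [66.0000 16.0000; 16.0000 62.2500]
BᵀPA = [16.0000 -32.0000; -29.7500 -8.0000]
K = S⁻¹·BᵀPA = [0.3821 -0.4838; -0.5761 -0.0042]
A−BK = [0.0478 -0.0605; -0.0836 0.0406]
AᵀP(A−BK) = [0.9970 -0.3821; -0.3821 0.4838]
P' = Q + AᵀP(A−BK) = [17.9970 7.6179; 7.6179 4.4838]
tr(P') = 22.4809

22.4809


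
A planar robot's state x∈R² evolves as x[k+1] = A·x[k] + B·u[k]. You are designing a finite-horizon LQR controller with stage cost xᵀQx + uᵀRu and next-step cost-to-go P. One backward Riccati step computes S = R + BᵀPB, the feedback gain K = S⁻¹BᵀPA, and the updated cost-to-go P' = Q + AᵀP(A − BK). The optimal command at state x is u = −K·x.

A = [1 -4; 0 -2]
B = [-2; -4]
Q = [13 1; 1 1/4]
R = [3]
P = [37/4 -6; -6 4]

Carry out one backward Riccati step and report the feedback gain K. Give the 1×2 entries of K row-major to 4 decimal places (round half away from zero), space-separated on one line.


BᵀP = [5.5000 -4.0000]
S = R + BᵀPB = [3] + [5.0000] = [8.0000]
BᵀPA = [5.5000 -14.0000]
K = S⁻¹·BᵀPA = [0.6875 -1.7500]
A−BK = [2.3750 -7.5000; 2.7500 -9.0000]
AᵀP(A−BK) = [5.4688 -15.3750; -15.3750 43.5000]
P' = Q + AᵀP(A−BK) = [18.4688 -14.3750; -14.3750 43.7500]
tr(P') = 62.2188

0.6875 -1.7500


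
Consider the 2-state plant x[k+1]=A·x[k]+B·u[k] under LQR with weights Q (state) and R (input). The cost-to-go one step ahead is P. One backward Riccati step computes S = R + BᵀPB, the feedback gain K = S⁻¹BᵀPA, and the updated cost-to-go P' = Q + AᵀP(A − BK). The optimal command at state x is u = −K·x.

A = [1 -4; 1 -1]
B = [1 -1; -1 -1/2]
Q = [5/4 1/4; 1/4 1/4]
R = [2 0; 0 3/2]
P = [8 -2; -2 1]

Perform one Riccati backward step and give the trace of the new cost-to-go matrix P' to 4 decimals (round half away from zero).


BᵀP = [10.0000 -3.0000; -7.0000 1.5000]
S = R + BᵀPB = [2 0; 0 3/2] + [13.0000 -8.5000; -8.5000 6.2500] = [15.0000 -8.5000; -8.5000 7.7500]
BᵀPA = [7.0000 -37.0000; -5.5000 26.5000]
K = S⁻¹·BᵀPA = [0.1705 -1.3977; -0.5227 1.8864]
A−BK = [0.3068 -0.7159; 0.9091 -1.4545]
AᵀP(A−BK) = [0.9318 -2.8409; -2.8409 11.2955]
P' = Q + AᵀP(A−BK) = [2.1818 -2.5909; -2.5909 11.5455]
tr(P') = 13.7273

13.7273


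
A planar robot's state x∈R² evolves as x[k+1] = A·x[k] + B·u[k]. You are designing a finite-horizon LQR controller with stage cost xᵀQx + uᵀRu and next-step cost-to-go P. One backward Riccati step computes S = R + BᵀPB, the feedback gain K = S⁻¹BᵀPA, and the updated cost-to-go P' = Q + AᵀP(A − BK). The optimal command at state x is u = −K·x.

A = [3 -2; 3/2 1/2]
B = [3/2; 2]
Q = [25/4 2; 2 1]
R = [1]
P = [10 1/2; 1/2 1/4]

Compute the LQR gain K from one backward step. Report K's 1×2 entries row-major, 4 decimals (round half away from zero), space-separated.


1.8136 -1.1409

BᵀP = [16.0000 1.2500]
S = R + BᵀPB = [1] + [26.5000] = [27.5000]
BᵀPA = [49.8750 -31.3750]
K = S⁻¹·BᵀPA = [1.8136 -1.1409]
A−BK = [0.2795 -0.2886; -2.1273 2.7818]
AᵀP(A−BK) = [4.6074 -3.6597; -3.6597 3.2665]
P' = Q + AᵀP(A−BK) = [10.8574 -1.6597; -1.6597 4.2665]
tr(P') = 15.1239


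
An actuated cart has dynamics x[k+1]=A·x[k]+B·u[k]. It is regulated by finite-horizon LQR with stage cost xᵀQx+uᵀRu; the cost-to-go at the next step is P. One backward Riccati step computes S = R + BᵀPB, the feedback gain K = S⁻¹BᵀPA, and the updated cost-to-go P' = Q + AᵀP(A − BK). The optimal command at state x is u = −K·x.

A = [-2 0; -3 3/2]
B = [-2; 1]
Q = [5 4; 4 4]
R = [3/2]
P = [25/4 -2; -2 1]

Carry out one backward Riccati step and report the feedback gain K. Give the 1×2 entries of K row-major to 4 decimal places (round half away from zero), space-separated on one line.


BᵀP = [-14.5000 5.0000]
S = R + BᵀPB = [3/2] + [34.0000] = [35.5000]
BᵀPA = [14.0000 7.5000]
K = S⁻¹·BᵀPA = [0.3944 0.2113]
A−BK = [-1.2113 0.4225; -3.3944 1.2887]
AᵀP(A−BK) = [4.4789 -1.4577; -1.4577 0.6655]
P' = Q + AᵀP(A−BK) = [9.4789 2.5423; 2.5423 4.6655]
tr(P') = 14.1444

0.3944 0.2113


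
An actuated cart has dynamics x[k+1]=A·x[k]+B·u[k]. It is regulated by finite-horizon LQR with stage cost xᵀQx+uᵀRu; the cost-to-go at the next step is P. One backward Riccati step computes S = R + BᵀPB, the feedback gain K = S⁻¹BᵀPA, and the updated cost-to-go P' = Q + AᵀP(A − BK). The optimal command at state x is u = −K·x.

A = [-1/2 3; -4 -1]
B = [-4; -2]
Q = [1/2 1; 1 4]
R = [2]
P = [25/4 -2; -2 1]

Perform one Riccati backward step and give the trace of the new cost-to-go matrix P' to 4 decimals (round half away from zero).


16.5118

BᵀP = [-21.0000 6.0000]
S = R + BᵀPB = [2] + [72.0000] = [74.0000]
BᵀPA = [-13.5000 -69.0000]
K = S⁻¹·BᵀPA = [-0.1824 -0.9324]
A−BK = [-1.2297 -0.7297; -4.3649 -2.8649]
AᵀP(A−BK) = [7.0997 5.0372; 5.0372 4.9122]
P' = Q + AᵀP(A−BK) = [7.5997 6.0372; 6.0372 8.9122]
tr(P') = 16.5118
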